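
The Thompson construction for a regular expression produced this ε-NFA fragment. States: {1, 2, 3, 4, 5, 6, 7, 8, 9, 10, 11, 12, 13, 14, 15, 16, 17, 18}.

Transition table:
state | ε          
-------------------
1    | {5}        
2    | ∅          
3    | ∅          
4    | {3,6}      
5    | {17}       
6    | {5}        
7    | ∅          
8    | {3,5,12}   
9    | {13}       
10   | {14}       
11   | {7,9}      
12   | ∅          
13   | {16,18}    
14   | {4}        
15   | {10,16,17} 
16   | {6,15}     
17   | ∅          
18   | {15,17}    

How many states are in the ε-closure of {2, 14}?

7

Start with {2, 14}.
From 14 via ε: add 4.
From 4 via ε: add 3, 6.
From 6 via ε: add 5.
From 5 via ε: add 17.
ε-closure = {2, 3, 4, 5, 6, 14, 17}, which has 7 states.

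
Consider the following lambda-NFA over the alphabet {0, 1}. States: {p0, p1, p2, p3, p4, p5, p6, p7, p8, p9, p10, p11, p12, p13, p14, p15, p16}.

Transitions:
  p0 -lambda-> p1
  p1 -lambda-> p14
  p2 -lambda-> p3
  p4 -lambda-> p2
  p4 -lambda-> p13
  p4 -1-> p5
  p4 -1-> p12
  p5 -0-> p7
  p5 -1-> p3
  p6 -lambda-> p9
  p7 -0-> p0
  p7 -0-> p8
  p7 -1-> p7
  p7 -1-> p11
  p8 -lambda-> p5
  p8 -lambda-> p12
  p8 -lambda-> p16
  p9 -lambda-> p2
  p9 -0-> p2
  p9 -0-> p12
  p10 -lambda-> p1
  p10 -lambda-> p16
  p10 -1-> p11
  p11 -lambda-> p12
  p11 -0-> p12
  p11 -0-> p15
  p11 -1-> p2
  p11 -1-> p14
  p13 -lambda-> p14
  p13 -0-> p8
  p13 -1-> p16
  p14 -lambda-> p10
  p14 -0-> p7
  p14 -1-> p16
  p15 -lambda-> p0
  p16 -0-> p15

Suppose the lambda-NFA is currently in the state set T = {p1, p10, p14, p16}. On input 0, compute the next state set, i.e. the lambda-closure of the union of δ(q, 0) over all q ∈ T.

{p0, p1, p7, p10, p14, p15, p16}

p14 on 0 → {p7}.
p16 on 0 → {p15}.
No 0-transition from p1, p10.
Union after reading 0: {p7, p15}.
Now take the lambda-closure:
From p15 via lambda: add p0.
From p0 via lambda: add p1.
From p1 via lambda: add p14.
From p14 via lambda: add p10.
From p10 via lambda: add p16.
No new states can be added; the closed set is {p0, p1, p7, p10, p14, p15, p16}.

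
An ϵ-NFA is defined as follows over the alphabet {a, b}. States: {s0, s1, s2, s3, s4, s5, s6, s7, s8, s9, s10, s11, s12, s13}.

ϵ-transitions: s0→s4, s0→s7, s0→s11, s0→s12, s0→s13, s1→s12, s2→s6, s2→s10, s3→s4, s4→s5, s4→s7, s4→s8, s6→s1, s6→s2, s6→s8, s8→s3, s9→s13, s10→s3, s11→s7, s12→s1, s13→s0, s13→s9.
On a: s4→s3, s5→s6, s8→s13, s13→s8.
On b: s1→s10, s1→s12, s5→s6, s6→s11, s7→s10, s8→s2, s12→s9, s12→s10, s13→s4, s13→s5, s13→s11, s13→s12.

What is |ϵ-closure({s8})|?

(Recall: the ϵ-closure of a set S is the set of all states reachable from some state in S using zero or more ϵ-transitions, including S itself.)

5

Start with {s8}.
From s8 via ϵ: add s3.
From s3 via ϵ: add s4.
From s4 via ϵ: add s5, s7.
ϵ-closure = {s3, s4, s5, s7, s8}, which has 5 states.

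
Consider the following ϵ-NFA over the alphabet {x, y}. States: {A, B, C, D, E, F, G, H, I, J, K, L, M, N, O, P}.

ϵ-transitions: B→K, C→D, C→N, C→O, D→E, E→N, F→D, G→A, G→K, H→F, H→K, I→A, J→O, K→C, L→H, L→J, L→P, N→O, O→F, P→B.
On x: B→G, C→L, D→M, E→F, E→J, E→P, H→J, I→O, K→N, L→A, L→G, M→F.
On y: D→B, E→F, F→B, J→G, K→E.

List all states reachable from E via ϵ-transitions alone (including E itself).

Start with {E}.
From E via ϵ: add N.
From N via ϵ: add O.
From O via ϵ: add F.
From F via ϵ: add D.
No new states can be added; the closed set is {D, E, F, N, O}.

{D, E, F, N, O}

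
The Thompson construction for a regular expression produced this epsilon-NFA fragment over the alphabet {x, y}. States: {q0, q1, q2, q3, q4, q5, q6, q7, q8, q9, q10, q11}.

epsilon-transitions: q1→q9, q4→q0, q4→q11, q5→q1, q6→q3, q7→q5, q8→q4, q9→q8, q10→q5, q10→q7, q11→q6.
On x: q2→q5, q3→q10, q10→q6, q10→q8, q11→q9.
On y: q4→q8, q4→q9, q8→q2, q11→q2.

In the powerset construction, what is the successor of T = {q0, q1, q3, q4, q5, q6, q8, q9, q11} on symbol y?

{q0, q2, q3, q4, q6, q8, q9, q11}

q4 on y → {q8, q9}.
q8 on y → {q2}.
q11 on y → {q2}.
No y-transition from q0, q1, q3, q5, q6, q9.
Union after reading y: {q2, q8, q9}.
Now take the epsilon-closure:
From q8 via epsilon: add q4.
From q4 via epsilon: add q0, q11.
From q11 via epsilon: add q6.
From q6 via epsilon: add q3.
No new states can be added; the closed set is {q0, q2, q3, q4, q6, q8, q9, q11}.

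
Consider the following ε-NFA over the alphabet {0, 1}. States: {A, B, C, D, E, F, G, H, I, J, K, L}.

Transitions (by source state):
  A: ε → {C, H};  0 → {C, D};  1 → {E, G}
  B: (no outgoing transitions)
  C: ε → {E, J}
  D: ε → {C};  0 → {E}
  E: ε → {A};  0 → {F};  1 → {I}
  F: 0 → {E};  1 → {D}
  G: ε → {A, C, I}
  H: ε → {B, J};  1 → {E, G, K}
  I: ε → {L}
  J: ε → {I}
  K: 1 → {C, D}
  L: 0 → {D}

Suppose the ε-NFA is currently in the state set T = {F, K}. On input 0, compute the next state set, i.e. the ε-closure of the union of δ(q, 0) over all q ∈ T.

{A, B, C, E, H, I, J, L}

F on 0 → {E}.
No 0-transition from K.
Union after reading 0: {E}.
Now take the ε-closure:
From E via ε: add A.
From A via ε: add C, H.
From C via ε: add J.
From H via ε: add B.
From J via ε: add I.
From I via ε: add L.
No new states can be added; the closed set is {A, B, C, E, H, I, J, L}.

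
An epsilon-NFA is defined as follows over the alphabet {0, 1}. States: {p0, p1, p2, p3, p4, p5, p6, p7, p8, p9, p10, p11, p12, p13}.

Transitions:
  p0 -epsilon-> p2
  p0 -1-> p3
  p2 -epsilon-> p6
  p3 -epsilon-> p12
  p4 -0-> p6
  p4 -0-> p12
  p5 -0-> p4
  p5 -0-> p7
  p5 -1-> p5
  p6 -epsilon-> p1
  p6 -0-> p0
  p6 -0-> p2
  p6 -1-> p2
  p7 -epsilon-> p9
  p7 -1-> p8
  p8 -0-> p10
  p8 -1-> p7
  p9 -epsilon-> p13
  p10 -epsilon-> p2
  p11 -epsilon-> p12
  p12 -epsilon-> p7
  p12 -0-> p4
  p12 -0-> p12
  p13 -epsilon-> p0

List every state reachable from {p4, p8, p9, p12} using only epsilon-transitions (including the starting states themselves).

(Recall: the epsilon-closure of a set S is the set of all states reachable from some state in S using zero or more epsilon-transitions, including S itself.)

{p0, p1, p2, p4, p6, p7, p8, p9, p12, p13}

Start with {p4, p8, p9, p12}.
From p9 via epsilon: add p13.
From p12 via epsilon: add p7.
From p13 via epsilon: add p0.
From p0 via epsilon: add p2.
From p2 via epsilon: add p6.
From p6 via epsilon: add p1.
No new states can be added; the closed set is {p0, p1, p2, p4, p6, p7, p8, p9, p12, p13}.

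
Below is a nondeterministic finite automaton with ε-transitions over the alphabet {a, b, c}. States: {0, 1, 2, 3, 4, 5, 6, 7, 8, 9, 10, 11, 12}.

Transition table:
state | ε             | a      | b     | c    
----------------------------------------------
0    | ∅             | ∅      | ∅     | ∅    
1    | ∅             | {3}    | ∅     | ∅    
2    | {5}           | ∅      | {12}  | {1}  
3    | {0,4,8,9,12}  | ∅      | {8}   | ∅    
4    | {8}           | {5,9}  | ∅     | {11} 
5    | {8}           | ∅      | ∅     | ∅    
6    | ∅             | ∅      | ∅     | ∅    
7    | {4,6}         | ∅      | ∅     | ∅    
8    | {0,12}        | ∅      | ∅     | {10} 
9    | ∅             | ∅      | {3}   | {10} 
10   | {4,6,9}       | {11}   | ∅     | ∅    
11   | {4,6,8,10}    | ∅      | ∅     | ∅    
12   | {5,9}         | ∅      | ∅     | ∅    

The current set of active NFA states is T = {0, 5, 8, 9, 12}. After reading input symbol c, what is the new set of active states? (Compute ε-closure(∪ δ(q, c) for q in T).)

{0, 4, 5, 6, 8, 9, 10, 12}

8 on c → {10}.
9 on c → {10}.
No c-transition from 0, 5, 12.
Union after reading c: {10}.
Now take the ε-closure:
From 10 via ε: add 4, 6, 9.
From 4 via ε: add 8.
From 8 via ε: add 0, 12.
From 12 via ε: add 5.
No new states can be added; the closed set is {0, 4, 5, 6, 8, 9, 10, 12}.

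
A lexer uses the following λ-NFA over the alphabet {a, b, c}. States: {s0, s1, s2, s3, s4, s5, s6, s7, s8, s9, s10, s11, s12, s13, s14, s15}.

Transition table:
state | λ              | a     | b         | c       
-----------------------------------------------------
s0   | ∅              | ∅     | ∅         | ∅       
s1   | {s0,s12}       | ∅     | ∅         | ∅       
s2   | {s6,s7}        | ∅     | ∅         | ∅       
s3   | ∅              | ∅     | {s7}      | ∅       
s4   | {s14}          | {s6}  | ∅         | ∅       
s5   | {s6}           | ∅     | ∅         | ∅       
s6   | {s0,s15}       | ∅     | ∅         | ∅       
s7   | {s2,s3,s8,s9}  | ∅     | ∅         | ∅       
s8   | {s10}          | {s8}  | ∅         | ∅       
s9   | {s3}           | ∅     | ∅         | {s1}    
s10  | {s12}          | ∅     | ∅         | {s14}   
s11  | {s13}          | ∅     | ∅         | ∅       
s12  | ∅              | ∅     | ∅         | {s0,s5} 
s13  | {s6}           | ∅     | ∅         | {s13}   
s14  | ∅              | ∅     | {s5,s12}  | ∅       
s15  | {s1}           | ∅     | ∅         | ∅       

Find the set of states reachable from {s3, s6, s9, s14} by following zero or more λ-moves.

{s0, s1, s3, s6, s9, s12, s14, s15}

Start with {s3, s6, s9, s14}.
From s6 via λ: add s0, s15.
From s15 via λ: add s1.
From s1 via λ: add s12.
No new states can be added; the closed set is {s0, s1, s3, s6, s9, s12, s14, s15}.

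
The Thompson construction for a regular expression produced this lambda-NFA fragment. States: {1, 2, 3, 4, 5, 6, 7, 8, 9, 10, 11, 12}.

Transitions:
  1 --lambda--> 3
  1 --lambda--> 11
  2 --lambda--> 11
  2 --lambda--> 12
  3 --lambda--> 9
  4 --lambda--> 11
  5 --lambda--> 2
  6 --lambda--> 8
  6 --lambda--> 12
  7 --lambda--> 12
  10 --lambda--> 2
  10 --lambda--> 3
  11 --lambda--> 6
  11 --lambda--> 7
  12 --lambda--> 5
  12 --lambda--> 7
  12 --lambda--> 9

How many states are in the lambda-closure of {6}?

8

Start with {6}.
From 6 via lambda: add 8, 12.
From 12 via lambda: add 5, 7, 9.
From 5 via lambda: add 2.
From 2 via lambda: add 11.
lambda-closure = {2, 5, 6, 7, 8, 9, 11, 12}, which has 8 states.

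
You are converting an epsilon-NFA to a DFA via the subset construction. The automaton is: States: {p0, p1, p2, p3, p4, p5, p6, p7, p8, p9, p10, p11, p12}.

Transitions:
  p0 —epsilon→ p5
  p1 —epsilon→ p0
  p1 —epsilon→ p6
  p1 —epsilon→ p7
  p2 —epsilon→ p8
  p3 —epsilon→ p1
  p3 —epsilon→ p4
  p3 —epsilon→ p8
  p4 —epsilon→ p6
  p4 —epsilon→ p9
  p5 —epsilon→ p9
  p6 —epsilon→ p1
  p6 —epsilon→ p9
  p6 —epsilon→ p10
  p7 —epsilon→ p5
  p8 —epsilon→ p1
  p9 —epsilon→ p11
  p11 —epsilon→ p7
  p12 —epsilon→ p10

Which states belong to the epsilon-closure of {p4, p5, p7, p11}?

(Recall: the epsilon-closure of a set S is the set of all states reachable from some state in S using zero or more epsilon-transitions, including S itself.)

{p0, p1, p4, p5, p6, p7, p9, p10, p11}

Start with {p4, p5, p7, p11}.
From p4 via epsilon: add p6, p9.
From p6 via epsilon: add p1, p10.
From p1 via epsilon: add p0.
No new states can be added; the closed set is {p0, p1, p4, p5, p6, p7, p9, p10, p11}.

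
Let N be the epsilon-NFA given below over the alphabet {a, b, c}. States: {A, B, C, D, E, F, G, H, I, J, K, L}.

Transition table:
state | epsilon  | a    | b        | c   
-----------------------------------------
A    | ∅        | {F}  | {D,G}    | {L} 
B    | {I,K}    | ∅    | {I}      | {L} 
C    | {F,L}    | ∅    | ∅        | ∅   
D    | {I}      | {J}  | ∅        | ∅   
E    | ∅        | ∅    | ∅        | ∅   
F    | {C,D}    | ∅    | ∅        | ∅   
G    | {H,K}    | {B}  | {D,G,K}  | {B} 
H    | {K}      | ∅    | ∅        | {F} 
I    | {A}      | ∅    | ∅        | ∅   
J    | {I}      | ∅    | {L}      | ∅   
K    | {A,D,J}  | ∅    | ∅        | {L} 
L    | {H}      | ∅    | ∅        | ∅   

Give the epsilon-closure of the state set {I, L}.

{A, D, H, I, J, K, L}

Start with {I, L}.
From I via epsilon: add A.
From L via epsilon: add H.
From H via epsilon: add K.
From K via epsilon: add D, J.
No new states can be added; the closed set is {A, D, H, I, J, K, L}.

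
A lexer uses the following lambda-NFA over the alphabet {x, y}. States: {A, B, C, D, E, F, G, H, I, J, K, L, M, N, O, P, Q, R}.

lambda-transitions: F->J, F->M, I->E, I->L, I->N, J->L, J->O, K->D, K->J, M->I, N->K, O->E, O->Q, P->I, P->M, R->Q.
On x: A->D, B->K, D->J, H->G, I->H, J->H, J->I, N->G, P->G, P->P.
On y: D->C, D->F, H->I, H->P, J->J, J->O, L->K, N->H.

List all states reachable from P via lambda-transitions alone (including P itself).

Start with {P}.
From P via lambda: add I, M.
From I via lambda: add E, L, N.
From N via lambda: add K.
From K via lambda: add D, J.
From J via lambda: add O.
From O via lambda: add Q.
No new states can be added; the closed set is {D, E, I, J, K, L, M, N, O, P, Q}.

{D, E, I, J, K, L, M, N, O, P, Q}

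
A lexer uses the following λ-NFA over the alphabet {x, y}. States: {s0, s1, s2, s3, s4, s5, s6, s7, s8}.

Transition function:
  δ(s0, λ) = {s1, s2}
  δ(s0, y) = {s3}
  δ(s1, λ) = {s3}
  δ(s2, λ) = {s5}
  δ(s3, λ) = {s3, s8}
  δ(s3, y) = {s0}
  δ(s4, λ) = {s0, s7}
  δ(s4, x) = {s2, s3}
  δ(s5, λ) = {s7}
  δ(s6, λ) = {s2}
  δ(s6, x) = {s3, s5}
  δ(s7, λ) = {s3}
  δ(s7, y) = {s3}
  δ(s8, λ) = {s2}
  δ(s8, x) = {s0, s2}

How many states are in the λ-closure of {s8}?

5

Start with {s8}.
From s8 via λ: add s2.
From s2 via λ: add s5.
From s5 via λ: add s7.
From s7 via λ: add s3.
λ-closure = {s2, s3, s5, s7, s8}, which has 5 states.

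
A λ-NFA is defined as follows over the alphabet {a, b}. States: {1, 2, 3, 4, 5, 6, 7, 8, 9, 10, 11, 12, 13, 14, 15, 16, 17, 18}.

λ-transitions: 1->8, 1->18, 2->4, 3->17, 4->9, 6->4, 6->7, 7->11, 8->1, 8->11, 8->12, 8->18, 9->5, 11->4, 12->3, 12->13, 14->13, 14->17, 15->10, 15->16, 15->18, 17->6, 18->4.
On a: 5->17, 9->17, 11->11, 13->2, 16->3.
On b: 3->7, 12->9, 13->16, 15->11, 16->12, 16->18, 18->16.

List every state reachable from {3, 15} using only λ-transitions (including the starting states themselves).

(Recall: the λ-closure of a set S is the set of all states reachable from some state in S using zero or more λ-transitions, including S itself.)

{3, 4, 5, 6, 7, 9, 10, 11, 15, 16, 17, 18}

Start with {3, 15}.
From 3 via λ: add 17.
From 15 via λ: add 10, 16, 18.
From 17 via λ: add 6.
From 18 via λ: add 4.
From 4 via λ: add 9.
From 6 via λ: add 7.
From 7 via λ: add 11.
From 9 via λ: add 5.
No new states can be added; the closed set is {3, 4, 5, 6, 7, 9, 10, 11, 15, 16, 17, 18}.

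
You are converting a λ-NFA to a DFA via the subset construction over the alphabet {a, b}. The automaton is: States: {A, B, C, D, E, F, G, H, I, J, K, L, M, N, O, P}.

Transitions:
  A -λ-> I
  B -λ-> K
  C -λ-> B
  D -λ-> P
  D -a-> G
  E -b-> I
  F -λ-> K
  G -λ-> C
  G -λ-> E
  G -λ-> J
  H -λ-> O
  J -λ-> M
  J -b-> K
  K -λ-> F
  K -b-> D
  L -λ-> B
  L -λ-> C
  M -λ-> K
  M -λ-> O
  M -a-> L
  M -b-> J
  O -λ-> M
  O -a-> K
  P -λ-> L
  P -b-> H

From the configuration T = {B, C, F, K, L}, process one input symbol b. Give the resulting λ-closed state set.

{B, C, D, F, K, L, P}

K on b → {D}.
No b-transition from B, C, F, L.
Union after reading b: {D}.
Now take the λ-closure:
From D via λ: add P.
From P via λ: add L.
From L via λ: add B, C.
From B via λ: add K.
From K via λ: add F.
No new states can be added; the closed set is {B, C, D, F, K, L, P}.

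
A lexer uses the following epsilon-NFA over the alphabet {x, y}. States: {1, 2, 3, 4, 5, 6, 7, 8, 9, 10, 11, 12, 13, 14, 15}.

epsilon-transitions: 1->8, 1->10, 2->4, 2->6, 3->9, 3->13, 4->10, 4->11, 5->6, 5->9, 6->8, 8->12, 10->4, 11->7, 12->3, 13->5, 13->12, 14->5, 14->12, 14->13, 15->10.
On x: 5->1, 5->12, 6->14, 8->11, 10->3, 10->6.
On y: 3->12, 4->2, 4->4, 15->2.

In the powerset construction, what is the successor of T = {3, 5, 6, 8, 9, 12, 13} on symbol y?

{3, 5, 6, 8, 9, 12, 13}

3 on y → {12}.
No y-transition from 5, 6, 8, 9, 12, 13.
Union after reading y: {12}.
Now take the epsilon-closure:
From 12 via epsilon: add 3.
From 3 via epsilon: add 9, 13.
From 13 via epsilon: add 5.
From 5 via epsilon: add 6.
From 6 via epsilon: add 8.
No new states can be added; the closed set is {3, 5, 6, 8, 9, 12, 13}.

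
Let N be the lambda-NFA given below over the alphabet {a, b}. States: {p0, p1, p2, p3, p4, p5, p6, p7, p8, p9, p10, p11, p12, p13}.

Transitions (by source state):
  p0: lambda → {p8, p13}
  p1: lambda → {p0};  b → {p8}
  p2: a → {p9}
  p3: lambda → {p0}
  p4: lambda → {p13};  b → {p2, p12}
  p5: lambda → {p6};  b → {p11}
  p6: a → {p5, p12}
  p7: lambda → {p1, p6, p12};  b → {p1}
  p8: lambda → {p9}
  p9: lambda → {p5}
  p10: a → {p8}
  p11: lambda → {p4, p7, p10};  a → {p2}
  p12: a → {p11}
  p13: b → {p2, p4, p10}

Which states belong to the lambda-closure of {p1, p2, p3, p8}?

{p0, p1, p2, p3, p5, p6, p8, p9, p13}

Start with {p1, p2, p3, p8}.
From p1 via lambda: add p0.
From p8 via lambda: add p9.
From p0 via lambda: add p13.
From p9 via lambda: add p5.
From p5 via lambda: add p6.
No new states can be added; the closed set is {p0, p1, p2, p3, p5, p6, p8, p9, p13}.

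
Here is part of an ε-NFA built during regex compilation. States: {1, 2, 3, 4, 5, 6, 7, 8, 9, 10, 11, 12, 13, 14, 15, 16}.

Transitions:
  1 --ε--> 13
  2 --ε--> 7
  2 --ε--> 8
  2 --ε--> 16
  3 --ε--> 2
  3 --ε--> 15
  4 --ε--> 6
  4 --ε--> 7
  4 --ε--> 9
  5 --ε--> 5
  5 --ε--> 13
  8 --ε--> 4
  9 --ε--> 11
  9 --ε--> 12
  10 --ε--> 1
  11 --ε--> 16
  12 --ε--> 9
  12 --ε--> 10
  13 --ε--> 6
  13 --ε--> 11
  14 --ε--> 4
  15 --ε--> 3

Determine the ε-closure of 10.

Start with {10}.
From 10 via ε: add 1.
From 1 via ε: add 13.
From 13 via ε: add 6, 11.
From 11 via ε: add 16.
No new states can be added; the closed set is {1, 6, 10, 11, 13, 16}.

{1, 6, 10, 11, 13, 16}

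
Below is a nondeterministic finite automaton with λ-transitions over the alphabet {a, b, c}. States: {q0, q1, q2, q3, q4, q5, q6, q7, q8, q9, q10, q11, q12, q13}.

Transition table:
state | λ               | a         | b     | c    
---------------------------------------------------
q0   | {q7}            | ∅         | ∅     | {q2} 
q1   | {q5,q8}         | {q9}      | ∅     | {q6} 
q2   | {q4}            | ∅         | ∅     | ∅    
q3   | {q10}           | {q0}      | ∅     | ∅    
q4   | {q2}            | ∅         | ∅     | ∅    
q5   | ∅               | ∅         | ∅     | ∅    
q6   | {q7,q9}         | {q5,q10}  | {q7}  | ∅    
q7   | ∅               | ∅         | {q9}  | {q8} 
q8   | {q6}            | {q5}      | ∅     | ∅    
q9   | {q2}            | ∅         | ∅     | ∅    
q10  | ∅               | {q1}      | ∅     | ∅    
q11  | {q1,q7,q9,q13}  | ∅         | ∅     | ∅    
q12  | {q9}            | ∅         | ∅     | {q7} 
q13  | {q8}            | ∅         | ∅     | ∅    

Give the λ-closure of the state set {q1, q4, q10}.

{q1, q2, q4, q5, q6, q7, q8, q9, q10}

Start with {q1, q4, q10}.
From q1 via λ: add q5, q8.
From q4 via λ: add q2.
From q8 via λ: add q6.
From q6 via λ: add q7, q9.
No new states can be added; the closed set is {q1, q2, q4, q5, q6, q7, q8, q9, q10}.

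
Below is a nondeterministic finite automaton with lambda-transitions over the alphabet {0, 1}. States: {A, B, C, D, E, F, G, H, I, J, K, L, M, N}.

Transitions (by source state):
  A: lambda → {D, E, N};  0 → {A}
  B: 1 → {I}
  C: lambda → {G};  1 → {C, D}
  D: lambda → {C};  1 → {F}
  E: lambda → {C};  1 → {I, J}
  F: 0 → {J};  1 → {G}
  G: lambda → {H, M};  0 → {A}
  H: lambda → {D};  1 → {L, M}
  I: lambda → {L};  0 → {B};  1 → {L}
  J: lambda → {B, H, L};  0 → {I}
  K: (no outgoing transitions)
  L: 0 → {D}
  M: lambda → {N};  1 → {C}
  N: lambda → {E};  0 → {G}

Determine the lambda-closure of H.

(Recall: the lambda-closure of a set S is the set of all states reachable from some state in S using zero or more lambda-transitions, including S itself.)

{C, D, E, G, H, M, N}

Start with {H}.
From H via lambda: add D.
From D via lambda: add C.
From C via lambda: add G.
From G via lambda: add M.
From M via lambda: add N.
From N via lambda: add E.
No new states can be added; the closed set is {C, D, E, G, H, M, N}.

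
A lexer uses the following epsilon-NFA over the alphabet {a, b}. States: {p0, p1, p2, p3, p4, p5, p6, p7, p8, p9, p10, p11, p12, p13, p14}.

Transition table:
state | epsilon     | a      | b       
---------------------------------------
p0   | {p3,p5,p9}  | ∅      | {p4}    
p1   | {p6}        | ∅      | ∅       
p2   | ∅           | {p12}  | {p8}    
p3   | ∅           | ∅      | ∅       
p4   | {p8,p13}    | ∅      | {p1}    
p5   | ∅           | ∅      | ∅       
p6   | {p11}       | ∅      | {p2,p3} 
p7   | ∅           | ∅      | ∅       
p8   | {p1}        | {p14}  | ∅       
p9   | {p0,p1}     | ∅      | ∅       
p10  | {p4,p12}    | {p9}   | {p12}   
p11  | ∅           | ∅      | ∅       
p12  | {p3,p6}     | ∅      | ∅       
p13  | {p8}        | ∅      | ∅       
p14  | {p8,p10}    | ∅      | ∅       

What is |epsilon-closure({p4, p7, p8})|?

Start with {p4, p7, p8}.
From p4 via epsilon: add p13.
From p8 via epsilon: add p1.
From p1 via epsilon: add p6.
From p6 via epsilon: add p11.
epsilon-closure = {p1, p4, p6, p7, p8, p11, p13}, which has 7 states.

7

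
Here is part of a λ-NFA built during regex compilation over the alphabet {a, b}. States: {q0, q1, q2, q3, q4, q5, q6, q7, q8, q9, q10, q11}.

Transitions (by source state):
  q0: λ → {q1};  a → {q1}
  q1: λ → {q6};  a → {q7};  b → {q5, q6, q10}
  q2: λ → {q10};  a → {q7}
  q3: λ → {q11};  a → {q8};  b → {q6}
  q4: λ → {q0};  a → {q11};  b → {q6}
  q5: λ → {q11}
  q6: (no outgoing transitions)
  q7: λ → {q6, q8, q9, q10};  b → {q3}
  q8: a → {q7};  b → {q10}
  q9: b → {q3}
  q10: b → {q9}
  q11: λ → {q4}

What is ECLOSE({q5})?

{q0, q1, q4, q5, q6, q11}

Start with {q5}.
From q5 via λ: add q11.
From q11 via λ: add q4.
From q4 via λ: add q0.
From q0 via λ: add q1.
From q1 via λ: add q6.
No new states can be added; the closed set is {q0, q1, q4, q5, q6, q11}.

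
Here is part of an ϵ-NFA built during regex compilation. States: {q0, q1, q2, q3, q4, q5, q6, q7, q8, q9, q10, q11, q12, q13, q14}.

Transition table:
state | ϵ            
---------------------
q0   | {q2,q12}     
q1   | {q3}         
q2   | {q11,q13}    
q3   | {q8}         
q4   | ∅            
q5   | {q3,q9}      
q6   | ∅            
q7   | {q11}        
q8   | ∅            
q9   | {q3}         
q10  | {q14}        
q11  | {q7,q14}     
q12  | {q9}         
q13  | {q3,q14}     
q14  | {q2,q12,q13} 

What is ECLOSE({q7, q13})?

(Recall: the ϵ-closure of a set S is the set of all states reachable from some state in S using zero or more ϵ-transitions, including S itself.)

Start with {q7, q13}.
From q7 via ϵ: add q11.
From q13 via ϵ: add q3, q14.
From q3 via ϵ: add q8.
From q14 via ϵ: add q2, q12.
From q12 via ϵ: add q9.
No new states can be added; the closed set is {q2, q3, q7, q8, q9, q11, q12, q13, q14}.

{q2, q3, q7, q8, q9, q11, q12, q13, q14}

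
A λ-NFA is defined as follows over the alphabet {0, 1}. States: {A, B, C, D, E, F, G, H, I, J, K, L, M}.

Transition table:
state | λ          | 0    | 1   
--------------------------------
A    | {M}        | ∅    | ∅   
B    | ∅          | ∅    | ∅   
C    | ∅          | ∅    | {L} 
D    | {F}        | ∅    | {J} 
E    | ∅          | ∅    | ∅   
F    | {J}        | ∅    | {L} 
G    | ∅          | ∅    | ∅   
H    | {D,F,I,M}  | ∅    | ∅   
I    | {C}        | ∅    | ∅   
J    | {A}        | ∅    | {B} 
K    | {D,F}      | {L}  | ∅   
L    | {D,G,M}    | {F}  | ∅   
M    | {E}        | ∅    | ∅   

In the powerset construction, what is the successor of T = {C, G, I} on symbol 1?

{A, D, E, F, G, J, L, M}

C on 1 → {L}.
No 1-transition from G, I.
Union after reading 1: {L}.
Now take the λ-closure:
From L via λ: add D, G, M.
From D via λ: add F.
From M via λ: add E.
From F via λ: add J.
From J via λ: add A.
No new states can be added; the closed set is {A, D, E, F, G, J, L, M}.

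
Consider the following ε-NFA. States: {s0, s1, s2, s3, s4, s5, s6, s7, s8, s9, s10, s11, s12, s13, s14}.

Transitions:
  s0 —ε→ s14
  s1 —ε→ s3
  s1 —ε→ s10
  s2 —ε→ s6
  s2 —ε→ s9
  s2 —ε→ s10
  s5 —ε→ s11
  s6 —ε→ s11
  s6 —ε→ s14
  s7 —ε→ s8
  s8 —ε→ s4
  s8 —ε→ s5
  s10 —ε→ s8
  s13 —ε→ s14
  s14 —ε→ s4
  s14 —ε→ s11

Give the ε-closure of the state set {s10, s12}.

Start with {s10, s12}.
From s10 via ε: add s8.
From s8 via ε: add s4, s5.
From s5 via ε: add s11.
No new states can be added; the closed set is {s4, s5, s8, s10, s11, s12}.

{s4, s5, s8, s10, s11, s12}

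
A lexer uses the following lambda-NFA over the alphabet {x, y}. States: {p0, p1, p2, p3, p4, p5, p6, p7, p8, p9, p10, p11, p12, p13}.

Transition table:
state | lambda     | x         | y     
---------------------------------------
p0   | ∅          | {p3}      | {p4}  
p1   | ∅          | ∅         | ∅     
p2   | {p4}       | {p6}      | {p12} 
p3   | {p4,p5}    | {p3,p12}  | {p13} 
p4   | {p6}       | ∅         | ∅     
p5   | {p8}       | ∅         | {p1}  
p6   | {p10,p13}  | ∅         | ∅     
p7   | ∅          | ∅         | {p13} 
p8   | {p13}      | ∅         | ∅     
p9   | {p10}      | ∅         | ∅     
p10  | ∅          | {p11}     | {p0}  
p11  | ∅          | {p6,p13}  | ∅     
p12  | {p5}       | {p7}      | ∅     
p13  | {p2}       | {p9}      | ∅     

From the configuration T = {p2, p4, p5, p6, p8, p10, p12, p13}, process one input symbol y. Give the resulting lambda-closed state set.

{p0, p1, p2, p4, p5, p6, p8, p10, p12, p13}

p2 on y → {p12}.
p5 on y → {p1}.
p10 on y → {p0}.
No y-transition from p4, p6, p8, p12, p13.
Union after reading y: {p0, p1, p12}.
Now take the lambda-closure:
From p12 via lambda: add p5.
From p5 via lambda: add p8.
From p8 via lambda: add p13.
From p13 via lambda: add p2.
From p2 via lambda: add p4.
From p4 via lambda: add p6.
From p6 via lambda: add p10.
No new states can be added; the closed set is {p0, p1, p2, p4, p5, p6, p8, p10, p12, p13}.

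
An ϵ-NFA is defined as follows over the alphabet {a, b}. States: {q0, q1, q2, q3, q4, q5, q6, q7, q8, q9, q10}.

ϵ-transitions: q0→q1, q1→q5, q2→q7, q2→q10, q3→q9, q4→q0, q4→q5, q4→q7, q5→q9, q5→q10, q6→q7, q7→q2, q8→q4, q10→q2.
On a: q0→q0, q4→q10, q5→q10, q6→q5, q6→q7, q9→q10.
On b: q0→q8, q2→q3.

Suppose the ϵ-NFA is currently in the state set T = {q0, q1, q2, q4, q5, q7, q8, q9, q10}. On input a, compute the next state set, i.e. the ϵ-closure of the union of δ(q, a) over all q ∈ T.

q0 on a → {q0}.
q4 on a → {q10}.
q5 on a → {q10}.
q9 on a → {q10}.
No a-transition from q1, q2, q7, q8, q10.
Union after reading a: {q0, q10}.
Now take the ϵ-closure:
From q0 via ϵ: add q1.
From q10 via ϵ: add q2.
From q1 via ϵ: add q5.
From q2 via ϵ: add q7.
From q5 via ϵ: add q9.
No new states can be added; the closed set is {q0, q1, q2, q5, q7, q9, q10}.

{q0, q1, q2, q5, q7, q9, q10}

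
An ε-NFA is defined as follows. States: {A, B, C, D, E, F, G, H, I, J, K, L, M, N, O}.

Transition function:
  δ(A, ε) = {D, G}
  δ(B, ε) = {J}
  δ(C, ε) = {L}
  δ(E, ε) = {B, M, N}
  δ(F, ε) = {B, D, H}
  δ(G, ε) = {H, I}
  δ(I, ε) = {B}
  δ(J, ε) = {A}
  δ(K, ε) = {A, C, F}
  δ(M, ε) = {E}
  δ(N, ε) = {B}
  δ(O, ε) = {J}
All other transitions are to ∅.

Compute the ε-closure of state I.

Start with {I}.
From I via ε: add B.
From B via ε: add J.
From J via ε: add A.
From A via ε: add D, G.
From G via ε: add H.
No new states can be added; the closed set is {A, B, D, G, H, I, J}.

{A, B, D, G, H, I, J}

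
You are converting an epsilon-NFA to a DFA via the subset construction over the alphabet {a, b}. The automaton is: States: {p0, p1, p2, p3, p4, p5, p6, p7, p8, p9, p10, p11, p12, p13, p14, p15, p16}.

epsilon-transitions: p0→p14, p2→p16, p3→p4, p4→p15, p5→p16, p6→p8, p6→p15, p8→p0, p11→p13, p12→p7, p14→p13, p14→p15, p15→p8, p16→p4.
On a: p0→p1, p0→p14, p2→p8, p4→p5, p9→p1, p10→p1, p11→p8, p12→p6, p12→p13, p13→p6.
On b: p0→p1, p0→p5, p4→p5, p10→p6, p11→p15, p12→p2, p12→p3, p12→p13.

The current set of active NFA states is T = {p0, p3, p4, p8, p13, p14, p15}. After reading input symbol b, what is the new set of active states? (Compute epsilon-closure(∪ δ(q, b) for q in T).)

p0 on b → {p1, p5}.
p4 on b → {p5}.
No b-transition from p3, p8, p13, p14, p15.
Union after reading b: {p1, p5}.
Now take the epsilon-closure:
From p5 via epsilon: add p16.
From p16 via epsilon: add p4.
From p4 via epsilon: add p15.
From p15 via epsilon: add p8.
From p8 via epsilon: add p0.
From p0 via epsilon: add p14.
From p14 via epsilon: add p13.
No new states can be added; the closed set is {p0, p1, p4, p5, p8, p13, p14, p15, p16}.

{p0, p1, p4, p5, p8, p13, p14, p15, p16}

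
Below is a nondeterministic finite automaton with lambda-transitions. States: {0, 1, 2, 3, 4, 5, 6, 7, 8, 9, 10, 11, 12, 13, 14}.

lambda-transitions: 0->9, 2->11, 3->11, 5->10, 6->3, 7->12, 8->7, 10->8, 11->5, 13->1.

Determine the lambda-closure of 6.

Start with {6}.
From 6 via lambda: add 3.
From 3 via lambda: add 11.
From 11 via lambda: add 5.
From 5 via lambda: add 10.
From 10 via lambda: add 8.
From 8 via lambda: add 7.
From 7 via lambda: add 12.
No new states can be added; the closed set is {3, 5, 6, 7, 8, 10, 11, 12}.

{3, 5, 6, 7, 8, 10, 11, 12}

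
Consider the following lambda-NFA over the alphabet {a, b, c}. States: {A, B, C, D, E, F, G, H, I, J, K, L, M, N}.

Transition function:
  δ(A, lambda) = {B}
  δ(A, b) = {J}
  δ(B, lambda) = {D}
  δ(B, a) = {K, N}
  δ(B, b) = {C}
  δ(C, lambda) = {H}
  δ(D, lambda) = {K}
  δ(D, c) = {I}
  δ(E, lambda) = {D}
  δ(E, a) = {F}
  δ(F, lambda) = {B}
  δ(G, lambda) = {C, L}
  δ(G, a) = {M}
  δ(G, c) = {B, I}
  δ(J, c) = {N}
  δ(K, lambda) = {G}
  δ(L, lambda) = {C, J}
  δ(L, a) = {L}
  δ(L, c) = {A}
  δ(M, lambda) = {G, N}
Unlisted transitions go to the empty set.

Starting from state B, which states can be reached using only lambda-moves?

Start with {B}.
From B via lambda: add D.
From D via lambda: add K.
From K via lambda: add G.
From G via lambda: add C, L.
From C via lambda: add H.
From L via lambda: add J.
No new states can be added; the closed set is {B, C, D, G, H, J, K, L}.

{B, C, D, G, H, J, K, L}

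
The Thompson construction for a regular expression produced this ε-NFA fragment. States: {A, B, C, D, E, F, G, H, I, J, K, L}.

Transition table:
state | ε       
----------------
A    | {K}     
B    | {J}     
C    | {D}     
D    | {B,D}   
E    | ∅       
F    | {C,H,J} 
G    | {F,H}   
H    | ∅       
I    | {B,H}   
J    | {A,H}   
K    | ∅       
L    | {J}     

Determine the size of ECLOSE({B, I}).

6

Start with {B, I}.
From B via ε: add J.
From I via ε: add H.
From J via ε: add A.
From A via ε: add K.
ε-closure = {A, B, H, I, J, K}, which has 6 states.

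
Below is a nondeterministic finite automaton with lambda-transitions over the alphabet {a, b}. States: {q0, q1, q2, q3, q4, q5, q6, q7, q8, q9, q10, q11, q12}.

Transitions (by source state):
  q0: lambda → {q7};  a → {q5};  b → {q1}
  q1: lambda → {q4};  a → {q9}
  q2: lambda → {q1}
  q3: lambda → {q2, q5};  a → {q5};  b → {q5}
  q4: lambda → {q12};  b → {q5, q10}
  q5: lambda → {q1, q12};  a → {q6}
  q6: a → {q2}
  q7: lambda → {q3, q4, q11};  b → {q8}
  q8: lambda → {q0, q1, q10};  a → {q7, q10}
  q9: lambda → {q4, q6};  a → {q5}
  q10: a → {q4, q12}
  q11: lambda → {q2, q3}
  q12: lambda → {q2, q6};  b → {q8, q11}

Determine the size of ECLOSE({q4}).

Start with {q4}.
From q4 via lambda: add q12.
From q12 via lambda: add q2, q6.
From q2 via lambda: add q1.
lambda-closure = {q1, q2, q4, q6, q12}, which has 5 states.

5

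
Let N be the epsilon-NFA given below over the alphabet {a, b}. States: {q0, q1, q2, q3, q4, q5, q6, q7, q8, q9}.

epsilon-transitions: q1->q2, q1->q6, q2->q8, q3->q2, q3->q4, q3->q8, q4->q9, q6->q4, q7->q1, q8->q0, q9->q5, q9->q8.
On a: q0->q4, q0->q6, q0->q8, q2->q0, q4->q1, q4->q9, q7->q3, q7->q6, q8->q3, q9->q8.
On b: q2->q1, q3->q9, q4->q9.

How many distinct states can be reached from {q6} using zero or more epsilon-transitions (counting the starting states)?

Start with {q6}.
From q6 via epsilon: add q4.
From q4 via epsilon: add q9.
From q9 via epsilon: add q5, q8.
From q8 via epsilon: add q0.
epsilon-closure = {q0, q4, q5, q6, q8, q9}, which has 6 states.

6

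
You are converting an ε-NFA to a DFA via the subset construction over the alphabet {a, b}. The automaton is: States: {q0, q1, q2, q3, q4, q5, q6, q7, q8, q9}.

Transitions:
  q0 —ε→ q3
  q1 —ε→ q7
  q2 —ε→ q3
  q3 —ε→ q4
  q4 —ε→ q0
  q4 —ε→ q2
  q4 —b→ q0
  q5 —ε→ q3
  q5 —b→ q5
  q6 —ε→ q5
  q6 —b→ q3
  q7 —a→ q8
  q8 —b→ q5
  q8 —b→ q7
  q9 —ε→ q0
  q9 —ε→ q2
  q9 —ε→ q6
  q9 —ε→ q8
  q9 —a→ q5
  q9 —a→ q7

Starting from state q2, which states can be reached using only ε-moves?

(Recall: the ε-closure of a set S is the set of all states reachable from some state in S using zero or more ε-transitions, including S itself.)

Start with {q2}.
From q2 via ε: add q3.
From q3 via ε: add q4.
From q4 via ε: add q0.
No new states can be added; the closed set is {q0, q2, q3, q4}.

{q0, q2, q3, q4}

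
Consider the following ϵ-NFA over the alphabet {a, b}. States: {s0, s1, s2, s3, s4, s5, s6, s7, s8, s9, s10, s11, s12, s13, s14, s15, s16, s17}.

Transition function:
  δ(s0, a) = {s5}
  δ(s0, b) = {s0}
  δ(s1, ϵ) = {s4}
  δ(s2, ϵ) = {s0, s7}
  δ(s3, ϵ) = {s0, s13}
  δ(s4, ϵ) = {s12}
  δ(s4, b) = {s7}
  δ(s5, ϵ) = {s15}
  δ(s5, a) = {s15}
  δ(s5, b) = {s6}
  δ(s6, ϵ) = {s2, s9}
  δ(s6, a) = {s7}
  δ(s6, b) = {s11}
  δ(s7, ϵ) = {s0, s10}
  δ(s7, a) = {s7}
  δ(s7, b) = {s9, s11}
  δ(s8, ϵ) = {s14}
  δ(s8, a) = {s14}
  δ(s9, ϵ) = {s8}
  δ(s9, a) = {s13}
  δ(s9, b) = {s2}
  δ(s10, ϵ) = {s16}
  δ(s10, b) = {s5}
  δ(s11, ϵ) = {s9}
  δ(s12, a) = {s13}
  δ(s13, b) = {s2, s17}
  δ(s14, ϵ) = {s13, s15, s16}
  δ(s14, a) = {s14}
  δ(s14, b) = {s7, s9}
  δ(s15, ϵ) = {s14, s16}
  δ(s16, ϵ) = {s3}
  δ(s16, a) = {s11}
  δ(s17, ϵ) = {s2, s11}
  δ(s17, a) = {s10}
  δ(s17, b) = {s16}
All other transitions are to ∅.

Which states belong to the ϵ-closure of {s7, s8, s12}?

{s0, s3, s7, s8, s10, s12, s13, s14, s15, s16}

Start with {s7, s8, s12}.
From s7 via ϵ: add s0, s10.
From s8 via ϵ: add s14.
From s10 via ϵ: add s16.
From s14 via ϵ: add s13, s15.
From s16 via ϵ: add s3.
No new states can be added; the closed set is {s0, s3, s7, s8, s10, s12, s13, s14, s15, s16}.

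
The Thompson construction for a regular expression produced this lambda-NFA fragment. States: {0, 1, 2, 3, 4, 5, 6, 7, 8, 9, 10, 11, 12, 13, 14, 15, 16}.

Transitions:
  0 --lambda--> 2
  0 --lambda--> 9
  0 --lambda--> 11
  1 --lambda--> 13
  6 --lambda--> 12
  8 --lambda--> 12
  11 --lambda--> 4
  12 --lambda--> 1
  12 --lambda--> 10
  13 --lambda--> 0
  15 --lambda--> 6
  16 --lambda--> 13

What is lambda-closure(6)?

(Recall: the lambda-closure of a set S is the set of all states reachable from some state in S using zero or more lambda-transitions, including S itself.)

{0, 1, 2, 4, 6, 9, 10, 11, 12, 13}

Start with {6}.
From 6 via lambda: add 12.
From 12 via lambda: add 1, 10.
From 1 via lambda: add 13.
From 13 via lambda: add 0.
From 0 via lambda: add 2, 9, 11.
From 11 via lambda: add 4.
No new states can be added; the closed set is {0, 1, 2, 4, 6, 9, 10, 11, 12, 13}.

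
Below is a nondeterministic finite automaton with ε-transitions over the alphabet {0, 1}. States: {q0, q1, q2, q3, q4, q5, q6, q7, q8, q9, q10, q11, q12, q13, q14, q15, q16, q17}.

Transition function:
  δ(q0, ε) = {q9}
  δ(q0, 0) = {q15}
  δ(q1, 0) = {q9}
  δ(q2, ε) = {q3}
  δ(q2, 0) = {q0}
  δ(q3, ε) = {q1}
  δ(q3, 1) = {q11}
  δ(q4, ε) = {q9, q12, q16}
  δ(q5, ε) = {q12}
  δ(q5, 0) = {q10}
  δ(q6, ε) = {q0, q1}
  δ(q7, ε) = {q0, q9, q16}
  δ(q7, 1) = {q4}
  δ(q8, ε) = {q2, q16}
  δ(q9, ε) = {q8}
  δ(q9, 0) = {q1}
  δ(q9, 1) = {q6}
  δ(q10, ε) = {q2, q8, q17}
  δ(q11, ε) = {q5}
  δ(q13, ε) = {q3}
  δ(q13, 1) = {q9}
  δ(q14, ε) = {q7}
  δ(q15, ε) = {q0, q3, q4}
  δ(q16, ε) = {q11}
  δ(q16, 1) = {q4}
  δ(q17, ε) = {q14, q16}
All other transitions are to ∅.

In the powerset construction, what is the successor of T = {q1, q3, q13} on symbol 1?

q3 on 1 → {q11}.
q13 on 1 → {q9}.
No 1-transition from q1.
Union after reading 1: {q9, q11}.
Now take the ε-closure:
From q9 via ε: add q8.
From q11 via ε: add q5.
From q5 via ε: add q12.
From q8 via ε: add q2, q16.
From q2 via ε: add q3.
From q3 via ε: add q1.
No new states can be added; the closed set is {q1, q2, q3, q5, q8, q9, q11, q12, q16}.

{q1, q2, q3, q5, q8, q9, q11, q12, q16}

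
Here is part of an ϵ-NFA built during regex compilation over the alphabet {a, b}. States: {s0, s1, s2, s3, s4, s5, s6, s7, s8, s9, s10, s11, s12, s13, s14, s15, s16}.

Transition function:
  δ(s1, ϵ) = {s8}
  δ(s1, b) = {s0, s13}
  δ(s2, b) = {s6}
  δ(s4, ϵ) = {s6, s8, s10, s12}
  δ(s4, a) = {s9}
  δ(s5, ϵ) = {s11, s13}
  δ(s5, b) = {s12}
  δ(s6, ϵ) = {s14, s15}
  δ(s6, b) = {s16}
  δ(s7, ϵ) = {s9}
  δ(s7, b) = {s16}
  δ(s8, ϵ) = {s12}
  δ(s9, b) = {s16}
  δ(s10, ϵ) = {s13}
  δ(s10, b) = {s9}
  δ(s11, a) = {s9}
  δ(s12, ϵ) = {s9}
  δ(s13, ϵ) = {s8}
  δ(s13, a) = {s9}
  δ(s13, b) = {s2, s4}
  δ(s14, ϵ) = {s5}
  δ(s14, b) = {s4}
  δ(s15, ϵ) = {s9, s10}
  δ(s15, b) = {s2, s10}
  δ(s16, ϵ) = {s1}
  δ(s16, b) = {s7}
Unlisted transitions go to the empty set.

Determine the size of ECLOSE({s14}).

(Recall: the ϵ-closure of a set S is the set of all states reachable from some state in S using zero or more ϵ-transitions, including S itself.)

Start with {s14}.
From s14 via ϵ: add s5.
From s5 via ϵ: add s11, s13.
From s13 via ϵ: add s8.
From s8 via ϵ: add s12.
From s12 via ϵ: add s9.
ϵ-closure = {s5, s8, s9, s11, s12, s13, s14}, which has 7 states.

7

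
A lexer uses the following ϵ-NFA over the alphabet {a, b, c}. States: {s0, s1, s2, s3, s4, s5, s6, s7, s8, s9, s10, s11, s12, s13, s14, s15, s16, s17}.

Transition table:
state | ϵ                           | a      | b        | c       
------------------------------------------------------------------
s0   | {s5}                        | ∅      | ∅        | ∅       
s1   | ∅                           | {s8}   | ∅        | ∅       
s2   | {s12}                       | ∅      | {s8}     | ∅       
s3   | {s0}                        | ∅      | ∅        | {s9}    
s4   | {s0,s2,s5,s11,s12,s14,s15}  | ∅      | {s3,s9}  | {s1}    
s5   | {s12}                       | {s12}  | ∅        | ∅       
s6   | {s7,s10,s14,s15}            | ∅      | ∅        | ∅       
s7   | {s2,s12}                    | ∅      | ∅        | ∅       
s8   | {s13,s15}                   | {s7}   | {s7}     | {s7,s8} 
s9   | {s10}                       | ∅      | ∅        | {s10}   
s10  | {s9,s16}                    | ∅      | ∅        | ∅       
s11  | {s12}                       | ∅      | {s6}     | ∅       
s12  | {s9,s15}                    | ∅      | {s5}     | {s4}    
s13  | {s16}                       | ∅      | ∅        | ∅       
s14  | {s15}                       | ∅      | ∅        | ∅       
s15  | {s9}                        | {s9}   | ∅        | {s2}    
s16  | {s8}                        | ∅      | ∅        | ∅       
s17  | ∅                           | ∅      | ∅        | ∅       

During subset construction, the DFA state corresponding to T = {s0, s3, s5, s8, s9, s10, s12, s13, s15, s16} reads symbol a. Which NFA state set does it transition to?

{s2, s7, s8, s9, s10, s12, s13, s15, s16}

s5 on a → {s12}.
s8 on a → {s7}.
s15 on a → {s9}.
No a-transition from s0, s3, s9, s10, s12, s13, s16.
Union after reading a: {s7, s9, s12}.
Now take the ϵ-closure:
From s7 via ϵ: add s2.
From s9 via ϵ: add s10.
From s12 via ϵ: add s15.
From s10 via ϵ: add s16.
From s16 via ϵ: add s8.
From s8 via ϵ: add s13.
No new states can be added; the closed set is {s2, s7, s8, s9, s10, s12, s13, s15, s16}.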